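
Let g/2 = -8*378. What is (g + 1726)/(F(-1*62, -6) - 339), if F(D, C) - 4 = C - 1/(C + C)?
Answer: 51864/4091 ≈ 12.678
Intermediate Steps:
F(D, C) = 4 + C - 1/(2*C) (F(D, C) = 4 + (C - 1/(C + C)) = 4 + (C - 1/(2*C)) = 4 + C - 1/(2*C))
g = -6048 (g = 2*(-8*378) = 2*(-3024) = -6048)
(g + 1726)/(F(-1*62, -6) - 339) = (-6048 + 1726)/((4 - 6 - 1/2/(-6)) - 339) = -4322/((4 - 6 - 1/2*(-1/6)) - 339) = -4322/((4 - 6 + 1/12) - 339) = -4322/(-23/12 - 339) = -4322/(-4091/12) = -4322*(-12/4091) = 51864/4091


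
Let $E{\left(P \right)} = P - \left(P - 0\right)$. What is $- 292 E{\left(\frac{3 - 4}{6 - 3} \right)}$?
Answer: $0$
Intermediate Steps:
$E{\left(P \right)} = 0$ ($E{\left(P \right)} = P - \left(P + 0\right) = P - P = 0$)
$- 292 E{\left(\frac{3 - 4}{6 - 3} \right)} = \left(-292\right) 0 = 0$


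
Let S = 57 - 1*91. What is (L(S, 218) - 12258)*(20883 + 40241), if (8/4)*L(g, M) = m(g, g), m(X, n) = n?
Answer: -750297100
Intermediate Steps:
S = -34 (S = 57 - 91 = -34)
L(g, M) = g/2
(L(S, 218) - 12258)*(20883 + 40241) = ((1/2)*(-34) - 12258)*(20883 + 40241) = (-17 - 12258)*61124 = -12275*61124 = -750297100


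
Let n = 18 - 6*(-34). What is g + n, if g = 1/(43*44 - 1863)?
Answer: 6439/29 ≈ 222.03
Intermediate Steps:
g = 1/29 (g = 1/(1892 - 1863) = 1/29 ≈ 0.034483)
n = 222 (n = 18 + 204 = 222)
g + n = 1/29 + 222 = 6439/29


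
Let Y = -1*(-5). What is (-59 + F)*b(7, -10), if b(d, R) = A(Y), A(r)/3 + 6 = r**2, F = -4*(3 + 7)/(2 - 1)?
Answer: -5643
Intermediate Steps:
Y = 5
F = -40 (F = -40/1 = -40 ≈ -40.000)
A(r) = -18 + 3*r**2
b(d, R) = 57 (b(d, R) = -18 + 3*5**2 = -18 + 3*25 = -18 + 75 = 57)
(-59 + F)*b(7, -10) = (-59 - 40)*57 = -99*57 = -5643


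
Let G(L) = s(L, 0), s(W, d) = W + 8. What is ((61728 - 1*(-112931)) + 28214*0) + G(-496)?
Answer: 174171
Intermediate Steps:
s(W, d) = 8 + W
G(L) = 8 + L
((61728 - 1*(-112931)) + 28214*0) + G(-496) = ((61728 - 1*(-112931)) + 28214*0) + (8 - 496) = ((61728 + 112931) + 0) - 488 = (174659 + 0) - 488 = 174659 - 488 = 174171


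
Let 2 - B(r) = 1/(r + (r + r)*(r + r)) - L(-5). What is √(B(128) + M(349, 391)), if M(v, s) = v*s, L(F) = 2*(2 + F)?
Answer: √1021460647566/2736 ≈ 369.40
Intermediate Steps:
L(F) = 4 + 2*F
B(r) = -4 - 1/(r + 4*r²) (B(r) = 2 - (1/(r + (r + r)*(r + r)) - (4 + 2*(-5))) = 2 - (1/(r + (2*r)*(2*r)) - (4 - 10)) = 2 - (1/(r + 4*r²) - 1*(-6)) = 2 - (1/(r + 4*r²) + 6) = 2 - (6 + 1/(r + 4*r²)) = 2 + (-6 - 1/(r + 4*r²)) = -4 - 1/(r + 4*r²))
M(v, s) = s*v
√(B(128) + M(349, 391)) = √((-1 - 16*128² - 4*128)/(128*(1 + 4*128)) + 391*349) = √((-1 - 16*16384 - 512)/(128*(1 + 512)) + 136459) = √((1/128)*(-1 - 262144 - 512)/513 + 136459) = √((1/128)*(1/513)*(-262657) + 136459) = √(-262657/65664 + 136459) = √(8960181119/65664) = √1021460647566/2736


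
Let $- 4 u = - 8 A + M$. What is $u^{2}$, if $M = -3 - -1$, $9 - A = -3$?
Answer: $\frac{2401}{4} \approx 600.25$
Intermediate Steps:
$A = 12$ ($A = 9 - -3 = 9 + 3 = 12$)
$M = -2$ ($M = -3 + 1 = -2$)
$u = \frac{49}{2}$ ($u = - \frac{\left(-8\right) 12 - 2}{4} = - \frac{-96 - 2}{4} = \left(- \frac{1}{4}\right) \left(-98\right) = \frac{49}{2} \approx 24.5$)
$u^{2} = \left(\frac{49}{2}\right)^{2} = \frac{2401}{4}$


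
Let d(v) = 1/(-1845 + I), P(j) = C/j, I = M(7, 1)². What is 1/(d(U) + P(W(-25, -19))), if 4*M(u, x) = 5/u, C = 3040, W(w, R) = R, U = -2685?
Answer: -1446455/231433584 ≈ -0.0062500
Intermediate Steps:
M(u, x) = 5/(4*u) (M(u, x) = (5/u)/4 = 5/(4*u))
I = 25/784 (I = ((5/4)/7)² = ((5/4)*(⅐))² = (5/28)² = 25/784 ≈ 0.031888)
P(j) = 3040/j
d(v) = -784/1446455 (d(v) = 1/(-1845 + 25/784) = 1/(-1446455/784) = -784/1446455)
1/(d(U) + P(W(-25, -19))) = 1/(-784/1446455 + 3040/(-19)) = 1/(-784/1446455 + 3040*(-1/19)) = 1/(-784/1446455 - 160) = 1/(-231433584/1446455) = -1446455/231433584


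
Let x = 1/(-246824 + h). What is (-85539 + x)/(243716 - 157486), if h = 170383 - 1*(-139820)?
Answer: -542137628/546517117 ≈ -0.99199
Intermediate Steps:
h = 310203 (h = 170383 + 139820 = 310203)
x = 1/63379 (x = 1/(-246824 + 310203) = 1/63379 ≈ 1.5778e-5)
(-85539 + x)/(243716 - 157486) = (-85539 + 1/63379)/(243716 - 157486) = -5421376280/63379/86230 = -5421376280/63379*1/86230 = -542137628/546517117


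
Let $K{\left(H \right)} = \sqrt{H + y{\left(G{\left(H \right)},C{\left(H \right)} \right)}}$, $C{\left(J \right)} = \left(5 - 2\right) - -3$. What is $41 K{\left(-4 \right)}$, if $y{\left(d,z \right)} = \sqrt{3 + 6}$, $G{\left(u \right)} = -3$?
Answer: $41 i \approx 41.0 i$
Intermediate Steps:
$C{\left(J \right)} = 6$ ($C{\left(J \right)} = 3 + 3 = 6$)
$y{\left(d,z \right)} = 3$ ($y{\left(d,z \right)} = \sqrt{9} = 3$)
$K{\left(H \right)} = \sqrt{3 + H}$ ($K{\left(H \right)} = \sqrt{H + 3} = \sqrt{3 + H}$)
$41 K{\left(-4 \right)} = 41 \sqrt{3 - 4} = 41 \sqrt{-1} = 41 i$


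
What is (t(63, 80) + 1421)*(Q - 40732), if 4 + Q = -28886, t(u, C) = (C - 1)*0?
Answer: -98932862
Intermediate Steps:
t(u, C) = 0 (t(u, C) = (-1 + C)*0 = 0)
Q = -28890 (Q = -4 - 28886 = -28890)
(t(63, 80) + 1421)*(Q - 40732) = (0 + 1421)*(-28890 - 40732) = 1421*(-69622) = -98932862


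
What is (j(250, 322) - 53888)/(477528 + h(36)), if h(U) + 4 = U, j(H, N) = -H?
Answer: -27069/238780 ≈ -0.11336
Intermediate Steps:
h(U) = -4 + U
(j(250, 322) - 53888)/(477528 + h(36)) = (-1*250 - 53888)/(477528 + (-4 + 36)) = (-250 - 53888)/(477528 + 32) = -54138/477560 = -54138*1/477560 = -27069/238780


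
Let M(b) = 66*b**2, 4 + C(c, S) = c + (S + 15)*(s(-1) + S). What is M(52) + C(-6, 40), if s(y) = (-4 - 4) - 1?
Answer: 180159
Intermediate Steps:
s(y) = -9 (s(y) = -8 - 1 = -9)
C(c, S) = -4 + c + (-9 + S)*(15 + S) (C(c, S) = -4 + (c + (S + 15)*(-9 + S)) = -4 + (c + (15 + S)*(-9 + S)) = -4 + (c + (-9 + S)*(15 + S)) = -4 + c + (-9 + S)*(15 + S))
M(52) + C(-6, 40) = 66*52**2 + (-139 - 6 + 40**2 + 6*40) = 66*2704 + (-139 - 6 + 1600 + 240) = 178464 + 1695 = 180159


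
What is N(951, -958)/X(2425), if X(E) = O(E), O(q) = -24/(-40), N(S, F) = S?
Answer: 1585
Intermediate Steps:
O(q) = 3/5 (O(q) = -24*(-1/40) = 3/5)
X(E) = 3/5
N(951, -958)/X(2425) = 951/(3/5) = 951*(5/3) = 1585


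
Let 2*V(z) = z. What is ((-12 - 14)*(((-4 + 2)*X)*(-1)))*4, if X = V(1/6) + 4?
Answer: -2548/3 ≈ -849.33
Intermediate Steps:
V(z) = z/2
X = 49/12 (X = (½)/6 + 4 = (½)*(⅙) + 4 = 1/12 + 4 = 49/12 ≈ 4.0833)
((-12 - 14)*(((-4 + 2)*X)*(-1)))*4 = ((-12 - 14)*(((-4 + 2)*(49/12))*(-1)))*4 = -26*(-2*49/12)*(-1)*4 = -(-637)*(-1)/3*4 = -26*49/6*4 = -637/3*4 = -2548/3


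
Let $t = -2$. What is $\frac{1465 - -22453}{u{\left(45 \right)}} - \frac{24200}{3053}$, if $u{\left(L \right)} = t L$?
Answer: $- \frac{37599827}{137385} \approx -273.68$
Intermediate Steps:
$u{\left(L \right)} = - 2 L$
$\frac{1465 - -22453}{u{\left(45 \right)}} - \frac{24200}{3053} = \frac{1465 - -22453}{\left(-2\right) 45} - \frac{24200}{3053} = \frac{1465 + 22453}{-90} - \frac{24200}{3053} = 23918 \left(- \frac{1}{90}\right) - \frac{24200}{3053} = - \frac{11959}{45} - \frac{24200}{3053} = - \frac{37599827}{137385}$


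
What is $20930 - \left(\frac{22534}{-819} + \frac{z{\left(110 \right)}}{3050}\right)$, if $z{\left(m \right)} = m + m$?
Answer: $\frac{5235064202}{249795} \approx 20957.0$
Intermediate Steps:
$z{\left(m \right)} = 2 m$
$20930 - \left(\frac{22534}{-819} + \frac{z{\left(110 \right)}}{3050}\right) = 20930 - \left(\frac{22534}{-819} + \frac{2 \cdot 110}{3050}\right) = 20930 - \left(22534 \left(- \frac{1}{819}\right) + 220 \cdot \frac{1}{3050}\right) = 20930 - \left(- \frac{22534}{819} + \frac{22}{305}\right) = 20930 - - \frac{6854852}{249795} = 20930 + \frac{6854852}{249795} = \frac{5235064202}{249795}$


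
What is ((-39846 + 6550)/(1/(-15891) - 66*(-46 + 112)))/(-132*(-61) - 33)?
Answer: 176368912/185028259581 ≈ 0.00095320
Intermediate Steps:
((-39846 + 6550)/(1/(-15891) - 66*(-46 + 112)))/(-132*(-61) - 33) = (-33296/(-1/15891 - 66*66))/(8052 - 33) = -33296/(-1/15891 - 4356)/8019 = -33296/(-69221197/15891)*(1/8019) = -33296*(-15891/69221197)*(1/8019) = (529106736/69221197)*(1/8019) = 176368912/185028259581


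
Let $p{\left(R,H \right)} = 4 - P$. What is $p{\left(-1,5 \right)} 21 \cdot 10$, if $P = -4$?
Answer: $1680$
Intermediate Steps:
$p{\left(R,H \right)} = 8$ ($p{\left(R,H \right)} = 4 - -4 = 4 + 4 = 8$)
$p{\left(-1,5 \right)} 21 \cdot 10 = 8 \cdot 21 \cdot 10 = 168 \cdot 10 = 1680$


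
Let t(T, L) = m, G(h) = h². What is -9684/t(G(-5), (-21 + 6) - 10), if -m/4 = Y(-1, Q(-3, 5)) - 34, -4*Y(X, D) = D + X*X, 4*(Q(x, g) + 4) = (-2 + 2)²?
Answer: -9684/133 ≈ -72.812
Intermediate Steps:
Q(x, g) = -4 (Q(x, g) = -4 + (-2 + 2)²/4 = -4 + (¼)*0² = -4 + (¼)*0 = -4 + 0 = -4)
Y(X, D) = -D/4 - X²/4 (Y(X, D) = -(D + X*X)/4 = -(D + X²)/4 = -D/4 - X²/4)
m = 133 (m = -4*((-¼*(-4) - ¼*(-1)²) - 34) = -4*((1 - ¼*1) - 34) = -4*((1 - ¼) - 34) = -4*(¾ - 34) = -4*(-133/4) = 133)
t(T, L) = 133
-9684/t(G(-5), (-21 + 6) - 10) = -9684/133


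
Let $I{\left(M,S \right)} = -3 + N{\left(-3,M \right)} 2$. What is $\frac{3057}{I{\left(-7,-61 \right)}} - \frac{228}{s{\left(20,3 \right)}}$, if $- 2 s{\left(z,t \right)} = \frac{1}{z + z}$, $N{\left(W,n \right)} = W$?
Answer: $\frac{53701}{3} \approx 17900.0$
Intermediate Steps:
$s{\left(z,t \right)} = - \frac{1}{4 z}$ ($s{\left(z,t \right)} = - \frac{1}{2 \left(z + z\right)} = - \frac{1}{2 \cdot 2 z} = - \frac{\frac{1}{2} \frac{1}{z}}{2} = - \frac{1}{4 z}$)
$I{\left(M,S \right)} = -9$ ($I{\left(M,S \right)} = -3 - 6 = -9$)
$\frac{3057}{I{\left(-7,-61 \right)}} - \frac{228}{s{\left(20,3 \right)}} = \frac{3057}{-9} - \frac{228}{\left(- \frac{1}{4}\right) \frac{1}{20}} = 3057 \left(- \frac{1}{9}\right) - \frac{228}{\left(- \frac{1}{4}\right) \frac{1}{20}} = - \frac{1019}{3} - \frac{228}{- \frac{1}{80}} = - \frac{1019}{3} - -18240 = - \frac{1019}{3} + 18240 = \frac{53701}{3}$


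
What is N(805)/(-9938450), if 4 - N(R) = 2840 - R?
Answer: 2031/9938450 ≈ 0.00020436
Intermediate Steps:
N(R) = -2836 + R (N(R) = 4 - (2840 - R) = 4 + (-2840 + R) = -2836 + R)
N(805)/(-9938450) = (-2836 + 805)/(-9938450) = -2031*(-1/9938450) = 2031/9938450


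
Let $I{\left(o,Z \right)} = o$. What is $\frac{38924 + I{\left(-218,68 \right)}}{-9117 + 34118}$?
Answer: $\frac{38706}{25001} \approx 1.5482$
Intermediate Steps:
$\frac{38924 + I{\left(-218,68 \right)}}{-9117 + 34118} = \frac{38924 - 218}{-9117 + 34118} = \frac{38706}{25001}$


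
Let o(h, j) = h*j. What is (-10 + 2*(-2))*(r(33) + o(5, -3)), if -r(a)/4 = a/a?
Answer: 266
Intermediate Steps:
r(a) = -4 (r(a) = -4*a/a = -4*1 = -4)
(-10 + 2*(-2))*(r(33) + o(5, -3)) = (-10 + 2*(-2))*(-4 + 5*(-3)) = (-10 - 4)*(-4 - 15) = -14*(-19) = 266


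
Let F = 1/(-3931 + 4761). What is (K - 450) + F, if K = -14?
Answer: -385119/830 ≈ -464.00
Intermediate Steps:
F = 1/830 ≈ 0.0012048
(K - 450) + F = (-14 - 450) + 1/830 = -464 + 1/830 = -385119/830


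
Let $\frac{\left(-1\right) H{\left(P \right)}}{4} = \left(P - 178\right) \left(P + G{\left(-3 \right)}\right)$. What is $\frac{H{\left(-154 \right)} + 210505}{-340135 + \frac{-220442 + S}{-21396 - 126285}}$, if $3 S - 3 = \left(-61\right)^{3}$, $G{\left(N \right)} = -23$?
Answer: $\frac{10877148693}{150693542501} \approx 0.072181$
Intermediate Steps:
$H{\left(P \right)} = - 4 \left(-178 + P\right) \left(-23 + P\right)$ ($H{\left(P \right)} = - 4 \left(P - 178\right) \left(P - 23\right) = - 4 \left(-178 + P\right) \left(-23 + P\right)$)
$S = - \frac{226978}{3}$ ($S = 1 + \frac{\left(-61\right)^{3}}{3} = 1 + \frac{1}{3} \left(-226981\right) = 1 - \frac{226981}{3} = - \frac{226978}{3} \approx -75659.0$)
$\frac{H{\left(-154 \right)} + 210505}{-340135 + \frac{-220442 + S}{-21396 - 126285}} = \frac{\left(-16376 - 4 \left(-154\right)^{2} + 804 \left(-154\right)\right) + 210505}{-340135 + \frac{-220442 - \frac{226978}{3}}{-21396 - 126285}} = \frac{\left(-16376 - 94864 - 123816\right) + 210505}{-340135 - \frac{888304}{3 \left(-147681\right)}} = \frac{\left(-16376 - 94864 - 123816\right) + 210505}{-340135 - - \frac{888304}{443043}} = \frac{-235056 + 210505}{-340135 + \frac{888304}{443043}} = - \frac{24551}{- \frac{150693542501}{443043}} = \left(-24551\right) \left(- \frac{443043}{150693542501}\right) = \frac{10877148693}{150693542501}$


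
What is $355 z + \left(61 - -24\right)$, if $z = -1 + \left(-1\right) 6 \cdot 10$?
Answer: $-21570$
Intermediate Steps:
$z = -61$ ($z = -1 - 60 = -61$)
$355 z + \left(61 - -24\right) = 355 \left(-61\right) + \left(61 - -24\right) = -21655 + \left(61 + 24\right) = -21655 + 85 = -21570$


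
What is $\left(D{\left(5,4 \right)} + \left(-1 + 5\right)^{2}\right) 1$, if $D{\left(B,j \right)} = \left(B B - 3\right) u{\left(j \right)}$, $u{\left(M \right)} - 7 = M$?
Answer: $258$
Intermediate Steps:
$u{\left(M \right)} = 7 + M$
$D{\left(B,j \right)} = \left(-3 + B^{2}\right) \left(7 + j\right)$ ($D{\left(B,j \right)} = \left(B B - 3\right) \left(7 + j\right) = \left(B^{2} - 3\right) \left(7 + j\right) = \left(-3 + B^{2}\right) \left(7 + j\right)$)
$\left(D{\left(5,4 \right)} + \left(-1 + 5\right)^{2}\right) 1 = \left(\left(-3 + 5^{2}\right) \left(7 + 4\right) + \left(-1 + 5\right)^{2}\right) 1 = \left(\left(-3 + 25\right) 11 + 4^{2}\right) 1 = \left(22 \cdot 11 + 16\right) 1 = \left(242 + 16\right) 1 = 258 \cdot 1 = 258$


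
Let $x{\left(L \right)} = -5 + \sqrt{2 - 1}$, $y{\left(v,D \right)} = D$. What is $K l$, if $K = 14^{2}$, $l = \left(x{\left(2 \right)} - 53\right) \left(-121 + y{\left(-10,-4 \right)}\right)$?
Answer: $1396500$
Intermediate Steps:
$x{\left(L \right)} = -4$ ($x{\left(L \right)} = -5 + \sqrt{1} = -5 + 1 = -4$)
$l = 7125$ ($l = \left(-4 - 53\right) \left(-121 - 4\right) = \left(-57\right) \left(-125\right) = 7125$)
$K = 196$
$K l = 196 \cdot 7125 = 1396500$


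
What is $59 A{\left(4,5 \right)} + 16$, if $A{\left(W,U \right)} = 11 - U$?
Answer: $370$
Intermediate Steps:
$59 A{\left(4,5 \right)} + 16 = 59 \left(11 - 5\right) + 16 = 59 \cdot 6 + 16 = 354 + 16 = 370$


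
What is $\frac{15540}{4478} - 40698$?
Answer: $- \frac{91115052}{2239} \approx -40695.0$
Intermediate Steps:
$\frac{15540}{4478} - 40698 = 15540 \cdot \frac{1}{4478} - 40698 = \frac{7770}{2239} - 40698 = - \frac{91115052}{2239}$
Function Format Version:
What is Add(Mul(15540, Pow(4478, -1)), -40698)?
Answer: Rational(-91115052, 2239) ≈ -40695.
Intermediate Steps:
Add(Mul(15540, Pow(4478, -1)), -40698) = Add(Mul(15540, Rational(1, 4478)), -40698) = Add(Rational(7770, 2239), -40698) = Rational(-91115052, 2239)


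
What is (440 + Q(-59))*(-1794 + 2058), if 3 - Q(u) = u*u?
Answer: -802032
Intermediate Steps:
Q(u) = 3 - u**2 (Q(u) = 3 - u*u = 3 - u**2)
(440 + Q(-59))*(-1794 + 2058) = (440 + (3 - 1*(-59)**2))*(-1794 + 2058) = (440 + (3 - 1*3481))*264 = (440 + (3 - 3481))*264 = (440 - 3478)*264 = -3038*264 = -802032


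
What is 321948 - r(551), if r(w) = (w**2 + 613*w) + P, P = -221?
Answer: -319195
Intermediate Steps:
r(w) = -221 + w**2 + 613*w (r(w) = (w**2 + 613*w) - 221 = -221 + w**2 + 613*w)
321948 - r(551) = 321948 - (-221 + 551**2 + 613*551) = 321948 - (-221 + 303601 + 337763) = 321948 - 1*641143 = 321948 - 641143 = -319195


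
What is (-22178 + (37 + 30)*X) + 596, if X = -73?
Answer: -26473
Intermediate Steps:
(-22178 + (37 + 30)*X) + 596 = (-22178 + (37 + 30)*(-73)) + 596 = (-22178 + 67*(-73)) + 596 = (-22178 - 4891) + 596 = -27069 + 596 = -26473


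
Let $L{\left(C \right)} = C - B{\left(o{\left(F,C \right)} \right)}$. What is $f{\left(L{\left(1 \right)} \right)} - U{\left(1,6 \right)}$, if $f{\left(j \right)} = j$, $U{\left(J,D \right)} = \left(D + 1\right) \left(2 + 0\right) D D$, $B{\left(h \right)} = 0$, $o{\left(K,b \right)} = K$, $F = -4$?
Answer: $-503$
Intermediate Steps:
$U{\left(J,D \right)} = D^{2} \left(2 + 2 D\right)$ ($U{\left(J,D \right)} = \left(1 + D\right) 2 D D = \left(2 + 2 D\right) D D = D \left(2 + 2 D\right) D = D^{2} \left(2 + 2 D\right)$)
$L{\left(C \right)} = C$ ($L{\left(C \right)} = C - 0 = C + 0 = C$)
$f{\left(L{\left(1 \right)} \right)} - U{\left(1,6 \right)} = 1 - 2 \cdot 6^{2} \left(1 + 6\right) = 1 - 2 \cdot 36 \cdot 7 = 1 - 504 = -503$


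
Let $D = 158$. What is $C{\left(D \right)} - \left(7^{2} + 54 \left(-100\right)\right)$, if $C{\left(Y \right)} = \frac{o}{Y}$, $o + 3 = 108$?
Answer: $\frac{845563}{158} \approx 5351.7$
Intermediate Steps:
$o = 105$ ($o = -3 + 108 = 105$)
$C{\left(Y \right)} = \frac{105}{Y}$
$C{\left(D \right)} - \left(7^{2} + 54 \left(-100\right)\right) = \frac{105}{158} - \left(7^{2} + 54 \left(-100\right)\right) = 105 \cdot \frac{1}{158} - \left(49 - 5400\right) = \frac{105}{158} - -5351 = \frac{105}{158} + 5351 = \frac{845563}{158}$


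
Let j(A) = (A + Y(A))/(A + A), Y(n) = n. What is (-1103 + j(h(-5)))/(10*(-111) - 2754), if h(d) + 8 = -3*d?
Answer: 551/1932 ≈ 0.28520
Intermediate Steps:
h(d) = -8 - 3*d
j(A) = 1 (j(A) = (A + A)/(A + A) = (2*A)/((2*A)) = (2*A)*(1/(2*A)) = 1)
(-1103 + j(h(-5)))/(10*(-111) - 2754) = (-1103 + 1)/(10*(-111) - 2754) = -1102/(-1110 - 2754) = -1102/(-3864) = -1102*(-1/3864) = 551/1932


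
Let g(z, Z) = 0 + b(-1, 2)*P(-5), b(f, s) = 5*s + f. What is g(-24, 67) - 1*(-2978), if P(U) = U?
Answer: 2933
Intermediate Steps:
b(f, s) = f + 5*s
g(z, Z) = -45 (g(z, Z) = 0 + (-1 + 5*2)*(-5) = 0 + (-1 + 10)*(-5) = 0 + 9*(-5) = 0 - 45 = -45)
g(-24, 67) - 1*(-2978) = -45 - 1*(-2978) = -45 + 2978 = 2933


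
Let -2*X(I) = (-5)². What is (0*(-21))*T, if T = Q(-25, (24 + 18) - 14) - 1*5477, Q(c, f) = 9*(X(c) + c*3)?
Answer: 0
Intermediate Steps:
X(I) = -25/2 (X(I) = -½*(-5)² = -½*25 = -25/2)
Q(c, f) = -225/2 + 27*c (Q(c, f) = 9*(-25/2 + c*3) = 9*(-25/2 + 3*c) = -225/2 + 27*c)
T = -12529/2 (T = (-225/2 + 27*(-25)) - 1*5477 = (-225/2 - 675) - 5477 = -1575/2 - 5477 = -12529/2 ≈ -6264.5)
(0*(-21))*T = (0*(-21))*(-12529/2) = 0*(-12529/2) = 0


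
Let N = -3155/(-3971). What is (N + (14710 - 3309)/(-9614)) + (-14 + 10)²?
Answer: 259197/16606 ≈ 15.609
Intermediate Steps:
N = 3155/3971 (N = -3155*(-1/3971) = 3155/3971 ≈ 0.79451)
(N + (14710 - 3309)/(-9614)) + (-14 + 10)² = (3155/3971 + (14710 - 3309)/(-9614)) + (-14 + 10)² = (3155/3971 + 11401*(-1/9614)) + (-4)² = (3155/3971 - 11401/9614) + 16 = -6499/16606 + 16 = 259197/16606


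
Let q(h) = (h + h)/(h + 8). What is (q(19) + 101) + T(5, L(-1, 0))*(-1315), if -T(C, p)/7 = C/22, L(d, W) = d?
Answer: 1303505/594 ≈ 2194.5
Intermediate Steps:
q(h) = 2*h/(8 + h) (q(h) = (2*h)/(8 + h) = 2*h/(8 + h))
T(C, p) = -7*C/22
(q(19) + 101) + T(5, L(-1, 0))*(-1315) = (2*19/(8 + 19) + 101) - 7/22*5*(-1315) = (2*19/27 + 101) - 35/22*(-1315) = (2*19*(1/27) + 101) + 46025/22 = (38/27 + 101) + 46025/22 = 2765/27 + 46025/22 = 1303505/594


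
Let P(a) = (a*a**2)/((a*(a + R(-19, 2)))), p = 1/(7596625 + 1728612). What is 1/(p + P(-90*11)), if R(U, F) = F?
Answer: -2303333539/2284916195678 ≈ -0.0010081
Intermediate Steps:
p = 1/9325237 ≈ 1.0724e-7
P(a) = a**2/(2 + a) (P(a) = (a*a**2)/((a*(a + 2))) = a**3/((a*(2 + a))) = a**3*(1/(a*(2 + a))) = a**2/(2 + a))
1/(p + P(-90*11)) = 1/(1/9325237 + (-90*11)**2/(2 - 90*11)) = 1/(1/9325237 + (-990)**2/(2 - 990)) = 1/(1/9325237 + 980100/(-988)) = 1/(1/9325237 + 980100*(-1/988)) = 1/(1/9325237 - 245025/247) = 1/(-2284916195678/2303333539) = -2303333539/2284916195678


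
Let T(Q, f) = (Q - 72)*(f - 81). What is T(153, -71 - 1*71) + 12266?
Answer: -5797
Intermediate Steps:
T(Q, f) = (-81 + f)*(-72 + Q) (T(Q, f) = (-72 + Q)*(-81 + f) = (-81 + f)*(-72 + Q))
T(153, -71 - 1*71) + 12266 = (5832 - 81*153 - 72*(-71 - 1*71) + 153*(-71 - 1*71)) + 12266 = (5832 - 12393 - 72*(-71 - 71) + 153*(-71 - 71)) + 12266 = (5832 - 12393 - 72*(-142) + 153*(-142)) + 12266 = (5832 - 12393 + 10224 - 21726) + 12266 = -18063 + 12266 = -5797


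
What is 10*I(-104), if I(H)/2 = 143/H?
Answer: -55/2 ≈ -27.500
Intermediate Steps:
I(H) = 286/H (I(H) = 2*(143/H) = 286/H)
10*I(-104) = 10*(286/(-104)) = 10*(286*(-1/104)) = 10*(-11/4) = -55/2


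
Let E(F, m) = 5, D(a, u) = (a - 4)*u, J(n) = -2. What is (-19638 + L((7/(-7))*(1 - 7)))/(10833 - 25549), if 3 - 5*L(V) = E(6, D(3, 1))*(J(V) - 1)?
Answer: 24543/18395 ≈ 1.3342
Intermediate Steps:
D(a, u) = u*(-4 + a) (D(a, u) = (-4 + a)*u = u*(-4 + a))
L(V) = 18/5 (L(V) = ⅗ - (-2 - 1) = ⅗ - (-3) = ⅗ - ⅕*(-15) = ⅗ + 3 = 18/5)
(-19638 + L((7/(-7))*(1 - 7)))/(10833 - 25549) = (-19638 + 18/5)/(10833 - 25549) = -98172/5/(-14716) = -98172/5*(-1/14716) = 24543/18395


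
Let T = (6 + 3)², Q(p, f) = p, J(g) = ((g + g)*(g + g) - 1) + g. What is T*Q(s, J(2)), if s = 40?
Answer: 3240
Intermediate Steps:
J(g) = -1 + g + 4*g² (J(g) = ((2*g)*(2*g) - 1) + g = (4*g² - 1) + g = (-1 + 4*g²) + g = -1 + g + 4*g²)
T = 81 (T = 9² = 81)
T*Q(s, J(2)) = 81*40 = 3240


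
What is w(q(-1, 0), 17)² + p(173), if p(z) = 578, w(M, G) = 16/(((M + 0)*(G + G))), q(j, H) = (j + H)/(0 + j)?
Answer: 167106/289 ≈ 578.22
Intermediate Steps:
q(j, H) = (H + j)/j
w(M, G) = 8/(G*M) (w(M, G) = 16/((M*(2*G))) = 16/((2*G*M)) = 16*(1/(2*G*M)) = 8/(G*M))
w(q(-1, 0), 17)² + p(173) = (8/(17*((0 - 1)/(-1))))² + 578 = (8*(1/17)/(-1*(-1)))² + 578 = (8*(1/17)/1)² + 578 = (8*(1/17)*1)² + 578 = (8/17)² + 578 = 64/289 + 578 = 167106/289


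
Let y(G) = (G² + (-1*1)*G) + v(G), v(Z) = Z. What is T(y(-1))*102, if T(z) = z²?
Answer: 102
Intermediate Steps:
y(G) = G² (y(G) = (G² + (-1*1)*G) + G = (G² - G) + G = G²)
T(y(-1))*102 = ((-1)²)²*102 = 1²*102 = 1*102 = 102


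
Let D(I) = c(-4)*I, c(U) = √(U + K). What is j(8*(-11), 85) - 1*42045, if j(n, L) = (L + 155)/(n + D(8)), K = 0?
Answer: -1051191/25 - 12*I/25 ≈ -42048.0 - 0.48*I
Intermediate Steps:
c(U) = √U (c(U) = √(U + 0) = √U)
D(I) = 2*I*I (D(I) = √(-4)*I = (2*I)*I = 2*I*I)
j(n, L) = (155 + L)/(n + 16*I) (j(n, L) = (L + 155)/(n + 2*I*8) = (155 + L)/(n + 16*I))
j(8*(-11), 85) - 1*42045 = (155 + 85)/(8*(-11) + 16*I) - 1*42045 = 240/(-88 + 16*I) - 42045 = ((-88 - 16*I)/8000)*240 - 42045 = 3*(-88 - 16*I)/100 - 42045 = -42045 + 3*(-88 - 16*I)/100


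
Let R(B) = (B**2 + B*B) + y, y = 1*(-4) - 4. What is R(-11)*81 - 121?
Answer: 18833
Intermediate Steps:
y = -8 (y = -4 - 4 = -8)
R(B) = -8 + 2*B**2 (R(B) = (B**2 + B*B) - 8 = (B**2 + B**2) - 8 = 2*B**2 - 8 = -8 + 2*B**2)
R(-11)*81 - 121 = (-8 + 2*(-11)**2)*81 - 121 = (-8 + 2*121)*81 - 121 = (-8 + 242)*81 - 121 = 234*81 - 121 = 18954 - 121 = 18833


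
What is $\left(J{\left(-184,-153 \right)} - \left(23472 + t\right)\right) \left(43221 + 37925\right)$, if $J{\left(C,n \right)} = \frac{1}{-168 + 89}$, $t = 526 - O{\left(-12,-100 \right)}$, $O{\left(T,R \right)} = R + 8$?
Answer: $- \frac{154429845206}{79} \approx -1.9548 \cdot 10^{9}$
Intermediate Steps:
$O{\left(T,R \right)} = 8 + R$
$t = 618$ ($t = 526 - \left(8 - 100\right) = 526 - -92 = 526 + 92 = 618$)
$J{\left(C,n \right)} = - \frac{1}{79}$ ($J{\left(C,n \right)} = \frac{1}{-79} = - \frac{1}{79}$)
$\left(J{\left(-184,-153 \right)} - \left(23472 + t\right)\right) \left(43221 + 37925\right) = \left(- \frac{1}{79} - 24090\right) \left(43221 + 37925\right) = \left(- \frac{1}{79} - 24090\right) 81146 = \left(- \frac{1903111}{79}\right) 81146 = - \frac{154429845206}{79}$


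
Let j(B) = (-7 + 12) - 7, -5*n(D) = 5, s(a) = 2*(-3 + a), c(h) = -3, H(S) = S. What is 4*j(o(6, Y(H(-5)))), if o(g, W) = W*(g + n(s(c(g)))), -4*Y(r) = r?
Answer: -8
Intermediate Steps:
Y(r) = -r/4
s(a) = -6 + 2*a
n(D) = -1 (n(D) = -1/5*5 = -1)
o(g, W) = W*(-1 + g) (o(g, W) = W*(g - 1) = W*(-1 + g))
j(B) = -2 (j(B) = 5 - 7 = -2)
4*j(o(6, Y(H(-5)))) = 4*(-2) = -8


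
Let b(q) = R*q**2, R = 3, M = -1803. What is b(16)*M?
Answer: -1384704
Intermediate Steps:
b(q) = 3*q**2
b(16)*M = (3*16**2)*(-1803) = (3*256)*(-1803) = 768*(-1803) = -1384704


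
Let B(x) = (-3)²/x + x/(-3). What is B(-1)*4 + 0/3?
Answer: -104/3 ≈ -34.667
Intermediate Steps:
B(x) = 9/x - x/3 (B(x) = 9/x + x*(-⅓) = 9/x - x/3)
B(-1)*4 + 0/3 = (9/(-1) - ⅓*(-1))*4 + 0/3 = (9*(-1) + ⅓)*4 + 0*(⅓) = (-9 + ⅓)*4 + 0 = -26/3*4 + 0 = -104/3 + 0 = -104/3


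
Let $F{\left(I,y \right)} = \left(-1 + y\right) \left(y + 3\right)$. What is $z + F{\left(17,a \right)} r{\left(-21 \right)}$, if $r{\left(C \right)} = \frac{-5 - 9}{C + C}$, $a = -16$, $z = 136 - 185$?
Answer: $\frac{74}{3} \approx 24.667$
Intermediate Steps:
$z = -49$
$F{\left(I,y \right)} = \left(-1 + y\right) \left(3 + y\right)$
$r{\left(C \right)} = - \frac{7}{C}$ ($r{\left(C \right)} = - \frac{14}{2 C} = - 14 \frac{1}{2 C} = - \frac{7}{C}$)
$z + F{\left(17,a \right)} r{\left(-21 \right)} = -49 + \left(-3 + \left(-16\right)^{2} + 2 \left(-16\right)\right) \left(- \frac{7}{-21}\right) = -49 + \left(-3 + 256 - 32\right) \left(\left(-7\right) \left(- \frac{1}{21}\right)\right) = -49 + 221 \cdot \frac{1}{3} = -49 + \frac{221}{3} = \frac{74}{3}$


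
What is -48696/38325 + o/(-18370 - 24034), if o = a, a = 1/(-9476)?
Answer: -6522347161753/5133254383600 ≈ -1.2706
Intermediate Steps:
a = -1/9476 ≈ -0.00010553
o = -1/9476 ≈ -0.00010553
-48696/38325 + o/(-18370 - 24034) = -48696/38325 - 1/(9476*(-18370 - 24034)) = -48696*1/38325 - 1/9476/(-42404) = -16232/12775 - 1/9476*(-1/42404) = -16232/12775 + 1/401820304 = -6522347161753/5133254383600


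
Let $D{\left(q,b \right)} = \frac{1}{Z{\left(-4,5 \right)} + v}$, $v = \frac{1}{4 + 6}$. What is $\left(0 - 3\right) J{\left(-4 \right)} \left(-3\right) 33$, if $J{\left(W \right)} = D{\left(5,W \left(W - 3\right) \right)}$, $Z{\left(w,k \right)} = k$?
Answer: $\frac{990}{17} \approx 58.235$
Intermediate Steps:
$v = \frac{1}{10} \approx 0.1$
$D{\left(q,b \right)} = \frac{10}{51}$ ($D{\left(q,b \right)} = \frac{1}{5 + \frac{1}{10}} = \frac{1}{\frac{51}{10}} = \frac{10}{51}$)
$J{\left(W \right)} = \frac{10}{51}$
$\left(0 - 3\right) J{\left(-4 \right)} \left(-3\right) 33 = \left(0 - 3\right) \frac{10}{51} \left(-3\right) 33 = \left(-3\right) \frac{10}{51} \left(-3\right) 33 = \left(- \frac{10}{17}\right) \left(-3\right) 33 = \frac{30}{17} \cdot 33 = \frac{990}{17}$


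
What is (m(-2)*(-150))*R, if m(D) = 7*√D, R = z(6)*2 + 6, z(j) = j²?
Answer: -81900*I*√2 ≈ -1.1582e+5*I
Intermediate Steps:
R = 78 (R = 6²*2 + 6 = 36*2 + 6 = 72 + 6 = 78)
(m(-2)*(-150))*R = ((7*√(-2))*(-150))*78 = ((7*(I*√2))*(-150))*78 = ((7*I*√2)*(-150))*78 = -1050*I*√2*78 = -81900*I*√2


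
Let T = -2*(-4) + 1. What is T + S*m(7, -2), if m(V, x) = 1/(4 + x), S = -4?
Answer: 7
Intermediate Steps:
T = 9 (T = 8 + 1 = 9)
T + S*m(7, -2) = 9 - 4/(4 - 2) = 9 - 4/2 = 9 - 4*1/2 = 9 - 2 = 7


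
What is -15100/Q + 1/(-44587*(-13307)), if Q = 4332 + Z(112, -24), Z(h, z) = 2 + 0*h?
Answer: -4479560025783/1285722725903 ≈ -3.4841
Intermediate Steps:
Z(h, z) = 2 (Z(h, z) = 2 + 0 = 2)
Q = 4334 (Q = 4332 + 2 = 4334)
-15100/Q + 1/(-44587*(-13307)) = -15100/4334 + 1/(-44587*(-13307)) = -15100*1/4334 - 1/44587*(-1/13307) = -7550/2167 + 1/593319209 = -4479560025783/1285722725903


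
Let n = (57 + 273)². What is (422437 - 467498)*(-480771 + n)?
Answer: 16756879131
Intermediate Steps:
n = 108900 (n = 330² = 108900)
(422437 - 467498)*(-480771 + n) = (422437 - 467498)*(-480771 + 108900) = -45061*(-371871) = 16756879131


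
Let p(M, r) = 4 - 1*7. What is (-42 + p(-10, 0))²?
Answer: 2025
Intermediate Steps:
p(M, r) = -3 (p(M, r) = 4 - 7 = -3)
(-42 + p(-10, 0))² = (-42 - 3)² = (-45)² = 2025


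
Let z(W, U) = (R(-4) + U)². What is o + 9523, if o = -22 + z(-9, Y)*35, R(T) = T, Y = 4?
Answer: 9501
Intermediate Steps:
z(W, U) = (-4 + U)²
o = -22 (o = -22 + (-4 + 4)²*35 = -22 + 0²*35 = -22 + 0*35 = -22 + 0 = -22)
o + 9523 = -22 + 9523 = 9501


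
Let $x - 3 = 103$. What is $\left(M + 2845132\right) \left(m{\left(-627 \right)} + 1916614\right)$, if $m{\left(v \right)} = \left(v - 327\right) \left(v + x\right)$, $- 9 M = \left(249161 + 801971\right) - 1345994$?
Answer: $\frac{62516017530400}{9} \approx 6.9462 \cdot 10^{12}$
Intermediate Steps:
$x = 106$ ($x = 3 + 103 = 106$)
$M = \frac{294862}{9}$ ($M = - \frac{\left(249161 + 801971\right) - 1345994}{9} = - \frac{1051132 - 1345994}{9} = \left(- \frac{1}{9}\right) \left(-294862\right) = \frac{294862}{9} \approx 32762.0$)
$m{\left(v \right)} = \left(-327 + v\right) \left(106 + v\right)$ ($m{\left(v \right)} = \left(v - 327\right) \left(v + 106\right) = \left(-327 + v\right) \left(106 + v\right)$)
$\left(M + 2845132\right) \left(m{\left(-627 \right)} + 1916614\right) = \left(\frac{294862}{9} + 2845132\right) \left(\left(-34662 + \left(-627\right)^{2} - -138567\right) + 1916614\right) = \frac{25901050 \left(\left(-34662 + 393129 + 138567\right) + 1916614\right)}{9} = \frac{25901050 \left(497034 + 1916614\right)}{9} = \frac{25901050}{9} \cdot 2413648 = \frac{62516017530400}{9}$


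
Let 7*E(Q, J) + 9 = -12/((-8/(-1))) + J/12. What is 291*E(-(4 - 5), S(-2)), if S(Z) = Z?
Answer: -3104/7 ≈ -443.43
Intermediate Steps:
E(Q, J) = -3/2 + J/84 (E(Q, J) = -9/7 + (-12/((-8/(-1))) + J/12)/7 = -9/7 + (-12/((-8*(-1))) + J*(1/12))/7 = -9/7 + (-12/8 + J/12)/7 = -9/7 + (-12*⅛ + J/12)/7 = -9/7 + (-3/2 + J/12)/7 = -9/7 + (-3/14 + J/84) = -3/2 + J/84)
291*E(-(4 - 5), S(-2)) = 291*(-3/2 + (1/84)*(-2)) = 291*(-3/2 - 1/42) = 291*(-32/21) = -3104/7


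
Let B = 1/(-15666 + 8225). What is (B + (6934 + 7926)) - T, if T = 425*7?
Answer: 88436284/7441 ≈ 11885.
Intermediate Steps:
B = -1/7441 (B = 1/(-7441) = -1/7441 ≈ -0.00013439)
T = 2975
(B + (6934 + 7926)) - T = (-1/7441 + (6934 + 7926)) - 1*2975 = (-1/7441 + 14860) - 2975 = 110573259/7441 - 2975 = 88436284/7441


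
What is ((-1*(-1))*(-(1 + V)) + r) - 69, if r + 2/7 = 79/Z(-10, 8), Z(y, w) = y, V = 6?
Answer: -5893/70 ≈ -84.186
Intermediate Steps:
r = -573/70 (r = -2/7 + 79/(-10) = -2/7 + 79*(-1/10) = -2/7 - 79/10 = -573/70 ≈ -8.1857)
((-1*(-1))*(-(1 + V)) + r) - 69 = ((-1*(-1))*(-(1 + 6)) - 573/70) - 69 = (1*(-1*7) - 573/70) - 69 = (1*(-7) - 573/70) - 69 = (-7 - 573/70) - 69 = -1063/70 - 69 = -5893/70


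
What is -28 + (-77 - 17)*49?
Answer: -4634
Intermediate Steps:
-28 + (-77 - 17)*49 = -28 - 94*49 = -28 - 4606 = -4634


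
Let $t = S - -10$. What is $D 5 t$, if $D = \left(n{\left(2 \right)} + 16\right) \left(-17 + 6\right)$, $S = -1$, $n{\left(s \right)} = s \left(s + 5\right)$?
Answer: $-14850$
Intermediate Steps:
$n{\left(s \right)} = s \left(5 + s\right)$
$t = 9$ ($t = -1 - -10 = -1 + 10 = 9$)
$D = -330$ ($D = \left(2 \left(5 + 2\right) + 16\right) \left(-17 + 6\right) = \left(2 \cdot 7 + 16\right) \left(-11\right) = \left(14 + 16\right) \left(-11\right) = 30 \left(-11\right) = -330$)
$D 5 t = \left(-330\right) 5 \cdot 9 = \left(-1650\right) 9 = -14850$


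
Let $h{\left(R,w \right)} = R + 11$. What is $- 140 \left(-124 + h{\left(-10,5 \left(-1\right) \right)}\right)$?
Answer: $17220$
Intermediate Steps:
$h{\left(R,w \right)} = 11 + R$
$- 140 \left(-124 + h{\left(-10,5 \left(-1\right) \right)}\right) = - 140 \left(-124 + \left(11 - 10\right)\right) = - 140 \left(-124 + 1\right) = \left(-140\right) \left(-123\right) = 17220$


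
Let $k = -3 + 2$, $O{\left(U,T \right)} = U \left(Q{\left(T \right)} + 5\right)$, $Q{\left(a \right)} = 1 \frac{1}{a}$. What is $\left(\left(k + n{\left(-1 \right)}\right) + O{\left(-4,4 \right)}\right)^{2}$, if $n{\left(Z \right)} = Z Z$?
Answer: $441$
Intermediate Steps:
$Q{\left(a \right)} = \frac{1}{a}$
$n{\left(Z \right)} = Z^{2}$
$O{\left(U,T \right)} = U \left(5 + \frac{1}{T}\right)$ ($O{\left(U,T \right)} = U \left(\frac{1}{T} + 5\right) = U \left(5 + \frac{1}{T}\right)$)
$k = -1$
$\left(\left(k + n{\left(-1 \right)}\right) + O{\left(-4,4 \right)}\right)^{2} = \left(\left(-1 + \left(-1\right)^{2}\right) - \left(20 + \frac{4}{4}\right)\right)^{2} = \left(\left(-1 + 1\right) - 21\right)^{2} = \left(0 - 21\right)^{2} = \left(-21\right)^{2} = 441$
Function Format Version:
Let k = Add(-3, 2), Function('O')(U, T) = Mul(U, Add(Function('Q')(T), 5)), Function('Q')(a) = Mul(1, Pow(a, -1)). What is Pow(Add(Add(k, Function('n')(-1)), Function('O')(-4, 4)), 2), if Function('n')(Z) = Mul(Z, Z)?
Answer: 441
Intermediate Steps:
Function('Q')(a) = Pow(a, -1)
Function('n')(Z) = Pow(Z, 2)
Function('O')(U, T) = Mul(U, Add(5, Pow(T, -1))) (Function('O')(U, T) = Mul(U, Add(Pow(T, -1), 5)) = Mul(U, Add(5, Pow(T, -1))))
k = -1
Pow(Add(Add(k, Function('n')(-1)), Function('O')(-4, 4)), 2) = Pow(Add(Add(-1, Pow(-1, 2)), Add(Mul(5, -4), Mul(-4, Pow(4, -1)))), 2) = Pow(Add(Add(-1, 1), Add(-20, Mul(-4, Rational(1, 4)))), 2) = Pow(Add(0, Add(-20, -1)), 2) = Pow(Add(0, -21), 2) = Pow(-21, 2) = 441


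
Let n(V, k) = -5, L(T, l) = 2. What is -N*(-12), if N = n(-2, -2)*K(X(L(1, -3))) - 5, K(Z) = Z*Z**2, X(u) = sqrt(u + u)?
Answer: -540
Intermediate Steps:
X(u) = sqrt(2)*sqrt(u) (X(u) = sqrt(2*u) = sqrt(2)*sqrt(u))
K(Z) = Z**3
N = -45 (N = -5*(sqrt(2)*sqrt(2))**3 - 5 = -5*2**3 - 5 = -5*8 - 5 = -40 - 5 = -45)
-N*(-12) = -1*(-45)*(-12) = 45*(-12) = -540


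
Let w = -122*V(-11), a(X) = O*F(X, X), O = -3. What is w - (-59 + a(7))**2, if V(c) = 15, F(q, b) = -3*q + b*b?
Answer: -22279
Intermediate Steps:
F(q, b) = b**2 - 3*q (F(q, b) = -3*q + b**2 = b**2 - 3*q)
a(X) = -3*X**2 + 9*X (a(X) = -3*(X**2 - 3*X) = -3*X**2 + 9*X)
w = -1830 (w = -122*15 = -1830)
w - (-59 + a(7))**2 = -1830 - (-59 + 3*7*(3 - 1*7))**2 = -1830 - (-59 + 3*7*(3 - 7))**2 = -1830 - (-59 + 3*7*(-4))**2 = -1830 - (-59 - 84)**2 = -1830 - 1*(-143)**2 = -1830 - 1*20449 = -1830 - 20449 = -22279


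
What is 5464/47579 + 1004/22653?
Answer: 171545308/1077807087 ≈ 0.15916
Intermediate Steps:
5464/47579 + 1004/22653 = 171545308/1077807087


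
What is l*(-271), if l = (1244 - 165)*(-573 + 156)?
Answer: 121934553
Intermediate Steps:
l = -449943 (l = 1079*(-417) = -449943)
l*(-271) = -449943*(-271) = 121934553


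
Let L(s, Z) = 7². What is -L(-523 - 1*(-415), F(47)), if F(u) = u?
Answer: -49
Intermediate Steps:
L(s, Z) = 49
-L(-523 - 1*(-415), F(47)) = -1*49 = -49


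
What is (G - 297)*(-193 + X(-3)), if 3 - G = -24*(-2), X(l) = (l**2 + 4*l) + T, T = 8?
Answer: 64296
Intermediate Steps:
X(l) = 8 + l**2 + 4*l (X(l) = (l**2 + 4*l) + 8 = 8 + l**2 + 4*l)
G = -45 (G = 3 - (-24)*(-2) = 3 - 1*48 = 3 - 48 = -45)
(G - 297)*(-193 + X(-3)) = (-45 - 297)*(-193 + (8 + (-3)**2 + 4*(-3))) = -342*(-193 + (8 + 9 - 12)) = -342*(-193 + 5) = -342*(-188) = 64296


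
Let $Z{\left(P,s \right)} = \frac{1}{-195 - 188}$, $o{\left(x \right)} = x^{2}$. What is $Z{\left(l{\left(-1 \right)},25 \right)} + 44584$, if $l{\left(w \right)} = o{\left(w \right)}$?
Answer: $\frac{17075671}{383} \approx 44584.0$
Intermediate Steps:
$l{\left(w \right)} = w^{2}$
$Z{\left(P,s \right)} = - \frac{1}{383}$ ($Z{\left(P,s \right)} = \frac{1}{-383} = - \frac{1}{383}$)
$Z{\left(l{\left(-1 \right)},25 \right)} + 44584 = - \frac{1}{383} + 44584 = \frac{17075671}{383}$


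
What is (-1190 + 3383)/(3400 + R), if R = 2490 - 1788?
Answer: 2193/4102 ≈ 0.53462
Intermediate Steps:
R = 702
(-1190 + 3383)/(3400 + R) = (-1190 + 3383)/(3400 + 702) = 2193/4102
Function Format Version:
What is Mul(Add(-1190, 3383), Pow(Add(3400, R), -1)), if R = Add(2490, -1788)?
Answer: Rational(2193, 4102) ≈ 0.53462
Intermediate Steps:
R = 702
Mul(Add(-1190, 3383), Pow(Add(3400, R), -1)) = Mul(Add(-1190, 3383), Pow(Add(3400, 702), -1)) = Mul(2193, Pow(4102, -1)) = Mul(2193, Rational(1, 4102)) = Rational(2193, 4102)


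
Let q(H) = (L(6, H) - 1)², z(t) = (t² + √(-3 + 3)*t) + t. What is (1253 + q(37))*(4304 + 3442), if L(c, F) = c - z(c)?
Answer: 20310012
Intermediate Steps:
z(t) = t + t² (z(t) = (t² + √0*t) + t = (t² + 0*t) + t = (t² + 0) + t = t² + t = t + t²)
L(c, F) = c - c*(1 + c)
q(H) = 1369 (q(H) = (-1*6² - 1)² = (-1*36 - 1)² = (-36 - 1)² = (-37)² = 1369)
(1253 + q(37))*(4304 + 3442) = (1253 + 1369)*(4304 + 3442) = 2622*7746 = 20310012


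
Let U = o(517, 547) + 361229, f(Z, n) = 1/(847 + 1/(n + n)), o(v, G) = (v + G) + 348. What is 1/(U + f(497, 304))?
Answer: 514977/186751774865 ≈ 2.7575e-6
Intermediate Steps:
o(v, G) = 348 + G + v (o(v, G) = (G + v) + 348 = 348 + G + v)
f(Z, n) = 1/(847 + 1/(2*n))
U = 362641 (U = (348 + 547 + 517) + 361229 = 1412 + 361229 = 362641)
1/(U + f(497, 304)) = 1/(362641 + 2*304/(1 + 1694*304)) = 1/(362641 + 2*304/(1 + 514976)) = 1/(362641 + 2*304/514977) = 1/(362641 + 2*304*(1/514977)) = 1/(362641 + 608/514977) = 1/(186751774865/514977) = 514977/186751774865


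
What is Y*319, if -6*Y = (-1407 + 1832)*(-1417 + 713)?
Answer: 47722400/3 ≈ 1.5907e+7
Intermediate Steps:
Y = 149600/3 (Y = -(-1407 + 1832)*(-1417 + 713)/6 = -425*(-704)/6 = -⅙*(-299200) = 149600/3 ≈ 49867.)
Y*319 = (149600/3)*319 = 47722400/3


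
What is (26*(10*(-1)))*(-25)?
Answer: 6500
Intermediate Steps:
(26*(10*(-1)))*(-25) = (26*(-10))*(-25) = -260*(-25) = 6500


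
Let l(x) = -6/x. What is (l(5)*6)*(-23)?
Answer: 828/5 ≈ 165.60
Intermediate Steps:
(l(5)*6)*(-23) = (-6/5*6)*(-23) = (-6*⅕*6)*(-23) = -6/5*6*(-23) = -36/5*(-23) = 828/5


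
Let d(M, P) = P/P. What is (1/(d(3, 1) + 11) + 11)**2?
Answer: 17689/144 ≈ 122.84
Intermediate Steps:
d(M, P) = 1
(1/(d(3, 1) + 11) + 11)**2 = (1/(1 + 11) + 11)**2 = (1/12 + 11)**2 = (133/12)**2 = 17689/144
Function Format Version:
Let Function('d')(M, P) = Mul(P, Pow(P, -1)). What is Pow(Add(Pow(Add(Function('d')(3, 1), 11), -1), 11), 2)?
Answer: Rational(17689, 144) ≈ 122.84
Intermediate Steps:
Function('d')(M, P) = 1
Pow(Add(Pow(Add(Function('d')(3, 1), 11), -1), 11), 2) = Pow(Add(Pow(Add(1, 11), -1), 11), 2) = Pow(Add(Pow(12, -1), 11), 2) = Pow(Add(Rational(1, 12), 11), 2) = Pow(Rational(133, 12), 2) = Rational(17689, 144)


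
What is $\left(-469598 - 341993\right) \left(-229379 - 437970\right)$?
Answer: $541614442259$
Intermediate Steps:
$\left(-469598 - 341993\right) \left(-229379 - 437970\right) = \left(-811591\right) \left(-667349\right) = 541614442259$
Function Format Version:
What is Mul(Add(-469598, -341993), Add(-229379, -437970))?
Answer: 541614442259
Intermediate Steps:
Mul(Add(-469598, -341993), Add(-229379, -437970)) = Mul(-811591, -667349) = 541614442259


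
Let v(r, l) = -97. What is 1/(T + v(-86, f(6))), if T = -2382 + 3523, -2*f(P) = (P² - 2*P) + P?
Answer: 1/1044 ≈ 0.00095785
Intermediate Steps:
f(P) = P/2 - P²/2 (f(P) = -((P² - 2*P) + P)/2 = -(P² - P)/2 = P/2 - P²/2)
T = 1141
1/(T + v(-86, f(6))) = 1/(1141 - 97) = 1/1044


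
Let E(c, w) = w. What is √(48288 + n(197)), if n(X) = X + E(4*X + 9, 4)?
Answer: √48489 ≈ 220.20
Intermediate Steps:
n(X) = 4 + X (n(X) = X + 4 = 4 + X)
√(48288 + n(197)) = √(48288 + (4 + 197)) = √(48288 + 201) = √48489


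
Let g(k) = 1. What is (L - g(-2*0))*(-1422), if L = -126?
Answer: 180594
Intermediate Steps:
(L - g(-2*0))*(-1422) = (-126 - 1*1)*(-1422) = (-126 - 1)*(-1422) = -127*(-1422) = 180594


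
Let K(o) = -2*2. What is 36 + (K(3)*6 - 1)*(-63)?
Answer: 1611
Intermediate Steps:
K(o) = -4
36 + (K(3)*6 - 1)*(-63) = 36 + (-4*6 - 1)*(-63) = 36 + (-24 - 1)*(-63) = 36 - 25*(-63) = 36 + 1575 = 1611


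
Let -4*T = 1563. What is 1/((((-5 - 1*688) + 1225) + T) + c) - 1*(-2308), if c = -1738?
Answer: 14741192/6387 ≈ 2308.0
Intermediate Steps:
T = -1563/4 (T = -¼*1563 = -1563/4 ≈ -390.75)
1/((((-5 - 1*688) + 1225) + T) + c) - 1*(-2308) = 1/((((-5 - 1*688) + 1225) - 1563/4) - 1738) - 1*(-2308) = 1/((((-5 - 688) + 1225) - 1563/4) - 1738) + 2308 = 1/(((-693 + 1225) - 1563/4) - 1738) + 2308 = 1/((532 - 1563/4) - 1738) + 2308 = 1/(565/4 - 1738) + 2308 = 1/(-6387/4) + 2308 = -4/6387 + 2308 = 14741192/6387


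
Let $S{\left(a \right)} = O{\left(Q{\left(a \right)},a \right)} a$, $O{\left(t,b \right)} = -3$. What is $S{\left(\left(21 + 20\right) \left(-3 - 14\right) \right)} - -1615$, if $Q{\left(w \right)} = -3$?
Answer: $3706$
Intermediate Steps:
$S{\left(a \right)} = - 3 a$
$S{\left(\left(21 + 20\right) \left(-3 - 14\right) \right)} - -1615 = - 3 \left(21 + 20\right) \left(-3 - 14\right) - -1615 = - 3 \cdot 41 \left(-17\right) + 1615 = \left(-3\right) \left(-697\right) + 1615 = 2091 + 1615 = 3706$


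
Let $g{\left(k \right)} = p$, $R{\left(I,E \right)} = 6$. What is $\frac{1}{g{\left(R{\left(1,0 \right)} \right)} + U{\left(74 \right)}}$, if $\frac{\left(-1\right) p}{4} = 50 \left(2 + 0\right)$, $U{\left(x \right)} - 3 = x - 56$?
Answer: $- \frac{1}{379} \approx -0.0026385$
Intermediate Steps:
$U{\left(x \right)} = -53 + x$ ($U{\left(x \right)} = 3 + \left(x - 56\right) = 3 + \left(-56 + x\right) = -53 + x$)
$p = -400$ ($p = - 4 \cdot 50 \left(2 + 0\right) = - 4 \cdot 50 \cdot 2 = \left(-4\right) 100 = -400$)
$g{\left(k \right)} = -400$
$\frac{1}{g{\left(R{\left(1,0 \right)} \right)} + U{\left(74 \right)}} = \frac{1}{-400 + \left(-53 + 74\right)} = \frac{1}{-400 + 21} = \frac{1}{-379} = - \frac{1}{379}$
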